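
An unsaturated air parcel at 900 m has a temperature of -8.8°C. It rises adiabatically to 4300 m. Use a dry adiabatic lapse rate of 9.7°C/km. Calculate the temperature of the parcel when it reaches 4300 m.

-41.78°C

900–4300 m, dry adiabatic: Δz = 3.4 km ⇒ ΔT = -32.98°C; T = -41.78°C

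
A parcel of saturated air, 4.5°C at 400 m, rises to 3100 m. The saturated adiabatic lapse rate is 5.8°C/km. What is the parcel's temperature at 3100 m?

400 → 3100 m (saturated adiabatic, 5.8°C/km): ΔT = -5.8 × 2.7 = -15.66°C → T = -11.16°C

-11.16°C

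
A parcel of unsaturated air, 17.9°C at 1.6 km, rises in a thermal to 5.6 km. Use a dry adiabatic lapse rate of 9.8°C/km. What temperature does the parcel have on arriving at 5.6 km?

-21.3°C

From 1600 m to 5600 m (dry adiabatic): cools by 9.8 × 4 = 39.2°C, giving -21.3°C.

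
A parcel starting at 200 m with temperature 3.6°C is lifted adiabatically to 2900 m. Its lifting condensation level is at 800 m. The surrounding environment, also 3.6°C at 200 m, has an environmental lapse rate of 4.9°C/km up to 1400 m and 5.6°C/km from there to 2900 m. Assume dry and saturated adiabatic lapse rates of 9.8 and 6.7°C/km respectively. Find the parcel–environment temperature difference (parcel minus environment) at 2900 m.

-5.67°C (parcel cooler than environment)

Parcel:
  From 200 m to 800 m (dry): cools by 9.8 × 0.6 = 5.88°C, giving -2.28°C.
  From 800 m to 2900 m (saturated): cools by 6.7 × 2.1 = 14.07°C, giving -16.35°C.
Environment:
  From 200 m to 1400 m (environment, lower layer): cools by 4.9 × 1.2 = 5.88°C, giving -2.28°C.
  From 1400 m to 2900 m (environment, upper layer): cools by 5.6 × 1.5 = 8.4°C, giving -10.68°C.
T_parcel − T_env = -16.35 − (-10.68) = -5.67°C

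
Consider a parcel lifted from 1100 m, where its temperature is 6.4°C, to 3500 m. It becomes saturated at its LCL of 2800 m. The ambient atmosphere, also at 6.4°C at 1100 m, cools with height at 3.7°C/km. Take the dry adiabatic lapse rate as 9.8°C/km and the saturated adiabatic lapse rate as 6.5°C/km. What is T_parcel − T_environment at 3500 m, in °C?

-12.33°C (parcel cooler than environment)

Parcel:
  Dry to 2800 m: -9.8 × 1.7 km = -16.66°C, so T = -10.26°C.
  Saturated to 3500 m: -6.5 × 0.7 km = -4.55°C, so T = -14.81°C.
Environment:
  Environment to 3500 m: -3.7 × 2.4 km = -8.88°C, so T = -2.48°C.
T_parcel − T_env = -14.81 − (-2.48) = -12.33°C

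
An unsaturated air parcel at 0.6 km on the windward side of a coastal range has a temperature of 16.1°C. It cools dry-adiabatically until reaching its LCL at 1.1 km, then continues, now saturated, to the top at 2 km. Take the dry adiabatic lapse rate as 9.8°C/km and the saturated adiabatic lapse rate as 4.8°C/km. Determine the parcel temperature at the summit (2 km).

600 → 1100 m (dry, 9.8°C/km): ΔT = -9.8 × 0.5 = -4.9°C → T = 11.2°C
1100 → 2000 m (saturated, 4.8°C/km): ΔT = -4.8 × 0.9 = -4.32°C → T = 6.88°C

6.88°C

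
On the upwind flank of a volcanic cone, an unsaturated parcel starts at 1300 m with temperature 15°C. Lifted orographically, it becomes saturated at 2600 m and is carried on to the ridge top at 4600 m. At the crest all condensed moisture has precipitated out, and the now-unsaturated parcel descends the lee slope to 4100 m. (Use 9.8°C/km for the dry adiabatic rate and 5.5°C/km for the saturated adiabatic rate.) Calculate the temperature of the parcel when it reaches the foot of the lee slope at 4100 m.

-3.84°C

1300 → 2600 m (dry, 9.8°C/km): ΔT = -9.8 × 1.3 = -12.74°C → T = 2.26°C
2600 → 4600 m (saturated, 5.5°C/km): ΔT = -5.5 × 2 = -11°C → T = -8.74°C
4600 → 4100 m (dry descent, 9.8°C/km): ΔT = +9.8 × 0.5 = +4.9°C → T = -3.84°C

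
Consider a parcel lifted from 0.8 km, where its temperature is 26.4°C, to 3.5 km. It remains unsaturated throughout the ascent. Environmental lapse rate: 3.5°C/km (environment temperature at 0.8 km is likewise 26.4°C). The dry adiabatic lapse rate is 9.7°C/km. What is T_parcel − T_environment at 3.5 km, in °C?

-16.74°C (parcel cooler than environment)

Parcel:
  800–3500 m, dry: Δz = 2.7 km ⇒ ΔT = -26.19°C; T = 0.21°C
Environment:
  800–3500 m, environment: Δz = 2.7 km ⇒ ΔT = -9.45°C; T = 16.95°C
T_parcel − T_env = 0.21 − 16.95 = -16.74°C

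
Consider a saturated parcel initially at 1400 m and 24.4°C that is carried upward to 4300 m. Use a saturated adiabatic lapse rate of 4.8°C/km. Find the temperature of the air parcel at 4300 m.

10.48°C

1400–4300 m, saturated adiabatic: Δz = 2.9 km ⇒ ΔT = -13.92°C; T = 10.48°C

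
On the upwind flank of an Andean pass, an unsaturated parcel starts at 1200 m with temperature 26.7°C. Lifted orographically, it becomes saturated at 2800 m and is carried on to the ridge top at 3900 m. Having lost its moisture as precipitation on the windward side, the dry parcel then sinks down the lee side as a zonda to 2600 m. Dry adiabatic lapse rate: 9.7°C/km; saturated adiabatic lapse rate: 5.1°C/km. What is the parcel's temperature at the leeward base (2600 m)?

Dry to 2800 m: -9.7 × 1.6 km = -15.52°C, so T = 11.18°C.
Saturated to 3900 m: -5.1 × 1.1 km = -5.61°C, so T = 5.57°C.
Dry descent to 2600 m: +9.7 × 1.3 km = +12.61°C, so T = 18.18°C.

18.18°C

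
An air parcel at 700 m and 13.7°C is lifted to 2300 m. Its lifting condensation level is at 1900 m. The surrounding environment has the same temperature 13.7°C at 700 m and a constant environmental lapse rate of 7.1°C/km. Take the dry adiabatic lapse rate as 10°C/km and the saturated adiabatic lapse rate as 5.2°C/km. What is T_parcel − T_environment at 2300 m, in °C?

-2.72°C (parcel cooler than environment)

Parcel:
  From 700 m to 1900 m (dry): cools by 10 × 1.2 = 12°C, giving 1.7°C.
  From 1900 m to 2300 m (saturated): cools by 5.2 × 0.4 = 2.08°C, giving -0.38°C.
Environment:
  From 700 m to 2300 m (environment): cools by 7.1 × 1.6 = 11.36°C, giving 2.34°C.
T_parcel − T_env = -0.38 − 2.34 = -2.72°C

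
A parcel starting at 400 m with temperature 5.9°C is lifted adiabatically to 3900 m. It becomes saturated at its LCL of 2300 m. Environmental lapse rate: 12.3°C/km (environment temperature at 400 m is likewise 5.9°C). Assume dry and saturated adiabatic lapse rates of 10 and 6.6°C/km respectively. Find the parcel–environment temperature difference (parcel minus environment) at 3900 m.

Parcel:
  From 400 m to 2300 m (dry): cools by 10 × 1.9 = 19°C, giving -13.1°C.
  From 2300 m to 3900 m (saturated): cools by 6.6 × 1.6 = 10.56°C, giving -23.66°C.
Environment:
  From 400 m to 3900 m (environment): cools by 12.3 × 3.5 = 43.05°C, giving -37.15°C.
T_parcel − T_env = -23.66 − (-37.15) = +13.49°C

+13.49°C (parcel warmer than environment)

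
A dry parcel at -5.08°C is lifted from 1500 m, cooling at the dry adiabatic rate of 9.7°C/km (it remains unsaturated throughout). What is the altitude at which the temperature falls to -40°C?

5100 m

Height above start = (-5.08 − (-40)) / 9.7 = 3.6 km
Altitude = 1500 m + 3600 m = 5100 m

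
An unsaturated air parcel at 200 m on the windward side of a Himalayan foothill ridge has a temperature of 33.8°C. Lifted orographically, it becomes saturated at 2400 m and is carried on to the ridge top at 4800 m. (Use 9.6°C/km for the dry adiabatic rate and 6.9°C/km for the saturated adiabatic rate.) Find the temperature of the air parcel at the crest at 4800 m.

200 → 2400 m (dry, 9.6°C/km): ΔT = -9.6 × 2.2 = -21.12°C → T = 12.68°C
2400 → 4800 m (saturated, 6.9°C/km): ΔT = -6.9 × 2.4 = -16.56°C → T = -3.88°C

-3.88°C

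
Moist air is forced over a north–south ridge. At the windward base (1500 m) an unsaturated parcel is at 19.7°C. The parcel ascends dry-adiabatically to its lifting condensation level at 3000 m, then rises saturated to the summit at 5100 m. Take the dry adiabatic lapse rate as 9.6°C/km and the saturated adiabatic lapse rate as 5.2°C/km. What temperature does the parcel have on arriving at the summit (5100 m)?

From 1500 m to 3000 m (dry): cools by 9.6 × 1.5 = 14.4°C, giving 5.3°C.
From 3000 m to 5100 m (saturated): cools by 5.2 × 2.1 = 10.92°C, giving -5.62°C.

-5.62°C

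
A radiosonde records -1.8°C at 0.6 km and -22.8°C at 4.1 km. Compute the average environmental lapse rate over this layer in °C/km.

Γ = −ΔT/Δz = (-1.8 − (-22.8)) / (4100 − 600) m
  = 21°C / 3.5 km = 6°C/km

6°C/km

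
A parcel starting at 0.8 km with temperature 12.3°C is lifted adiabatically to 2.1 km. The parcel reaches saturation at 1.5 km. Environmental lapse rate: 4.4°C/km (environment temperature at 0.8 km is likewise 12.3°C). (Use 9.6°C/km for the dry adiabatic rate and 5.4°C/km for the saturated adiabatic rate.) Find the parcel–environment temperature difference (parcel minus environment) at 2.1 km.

Parcel:
  800 → 1500 m (dry, 9.6°C/km): ΔT = -9.6 × 0.7 = -6.72°C → T = 5.58°C
  1500 → 2100 m (saturated, 5.4°C/km): ΔT = -5.4 × 0.6 = -3.24°C → T = 2.34°C
Environment:
  800 → 2100 m (environment, 4.4°C/km): ΔT = -4.4 × 1.3 = -5.72°C → T = 6.58°C
T_parcel − T_env = 2.34 − 6.58 = -4.24°C

-4.24°C (parcel cooler than environment)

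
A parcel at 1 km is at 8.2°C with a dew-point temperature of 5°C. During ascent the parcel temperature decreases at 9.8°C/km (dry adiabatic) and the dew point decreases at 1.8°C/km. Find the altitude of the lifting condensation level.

1.4 km

T and T_d converge at 9.8 − 1.8 = 8°C per km
Height above start = (8.2 − 5) / 8 = 0.4 km
LCL altitude = 1000 m + 400 m = 1400 m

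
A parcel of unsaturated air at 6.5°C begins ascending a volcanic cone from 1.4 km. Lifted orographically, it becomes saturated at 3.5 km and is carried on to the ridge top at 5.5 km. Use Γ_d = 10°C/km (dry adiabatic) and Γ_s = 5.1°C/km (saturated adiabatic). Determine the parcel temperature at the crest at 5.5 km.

-24.7°C

1400 → 3500 m (dry, 10°C/km): ΔT = -10 × 2.1 = -21°C → T = -14.5°C
3500 → 5500 m (saturated, 5.1°C/km): ΔT = -5.1 × 2 = -10.2°C → T = -24.7°C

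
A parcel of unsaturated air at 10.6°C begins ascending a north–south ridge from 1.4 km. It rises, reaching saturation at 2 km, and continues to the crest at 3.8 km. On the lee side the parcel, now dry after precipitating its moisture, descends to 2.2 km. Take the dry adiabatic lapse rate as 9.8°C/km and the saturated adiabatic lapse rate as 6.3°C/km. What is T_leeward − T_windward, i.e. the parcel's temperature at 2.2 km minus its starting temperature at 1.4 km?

-1.54°C

1400 → 2000 m (dry, 9.8°C/km): ΔT = -9.8 × 0.6 = -5.88°C → T = 4.72°C
2000 → 3800 m (saturated, 6.3°C/km): ΔT = -6.3 × 1.8 = -11.34°C → T = -6.62°C
3800 → 2200 m (dry descent, 9.8°C/km): ΔT = +9.8 × 1.6 = +15.68°C → T = 9.06°C
Net change vs windward start: 9.06 − 10.6 = -1.54°C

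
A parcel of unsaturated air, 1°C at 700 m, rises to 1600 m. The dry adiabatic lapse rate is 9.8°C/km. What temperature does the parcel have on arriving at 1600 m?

From 700 m to 1600 m (dry adiabatic): cools by 9.8 × 0.9 = 8.82°C, giving -7.82°C.

-7.82°C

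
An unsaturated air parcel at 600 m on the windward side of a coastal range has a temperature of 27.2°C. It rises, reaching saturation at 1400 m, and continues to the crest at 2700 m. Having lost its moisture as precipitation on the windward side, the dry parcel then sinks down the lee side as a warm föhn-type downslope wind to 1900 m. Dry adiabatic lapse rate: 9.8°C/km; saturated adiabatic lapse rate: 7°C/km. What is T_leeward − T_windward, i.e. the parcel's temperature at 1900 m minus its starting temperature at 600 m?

-9.1°C

From 600 m to 1400 m (dry): cools by 9.8 × 0.8 = 7.84°C, giving 19.36°C.
From 1400 m to 2700 m (saturated): cools by 7 × 1.3 = 9.1°C, giving 10.26°C.
From 2700 m to 1900 m (dry descent): warms by 9.8 × 0.8 = 7.84°C, giving 18.1°C.
Net change vs windward start: 18.1 − 27.2 = -9.1°C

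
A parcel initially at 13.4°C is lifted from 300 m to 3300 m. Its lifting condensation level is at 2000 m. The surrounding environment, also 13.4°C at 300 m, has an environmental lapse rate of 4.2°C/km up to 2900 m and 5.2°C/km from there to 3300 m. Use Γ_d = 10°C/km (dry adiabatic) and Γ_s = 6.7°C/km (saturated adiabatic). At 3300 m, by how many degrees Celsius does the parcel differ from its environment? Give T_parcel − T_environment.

-12.71°C (parcel cooler than environment)

Parcel:
  300–2000 m, dry: Δz = 1.7 km ⇒ ΔT = -17°C; T = -3.6°C
  2000–3300 m, saturated: Δz = 1.3 km ⇒ ΔT = -8.71°C; T = -12.31°C
Environment:
  300–2900 m, environment, lower layer: Δz = 2.6 km ⇒ ΔT = -10.92°C; T = 2.48°C
  2900–3300 m, environment, upper layer: Δz = 0.4 km ⇒ ΔT = -2.08°C; T = 0.4°C
T_parcel − T_env = -12.31 − 0.4 = -12.71°C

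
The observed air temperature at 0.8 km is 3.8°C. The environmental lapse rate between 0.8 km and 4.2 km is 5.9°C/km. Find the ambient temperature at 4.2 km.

From 800 m to 4200 m (environmental): cools by 5.9 × 3.4 = 20.06°C, giving -16.26°C.

-16.26°C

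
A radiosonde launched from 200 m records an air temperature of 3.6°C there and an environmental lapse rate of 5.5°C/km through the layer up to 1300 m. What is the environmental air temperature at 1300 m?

200 → 1300 m (environmental, 5.5°C/km): ΔT = -5.5 × 1.1 = -6.05°C → T = -2.45°C

-2.45°C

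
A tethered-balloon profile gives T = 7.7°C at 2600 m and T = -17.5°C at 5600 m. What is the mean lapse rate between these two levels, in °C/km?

8.4°C/km

Γ = −ΔT/Δz = (7.7 − (-17.5)) / (5600 − 2600) m
  = 25.2°C / 3 km = 8.4°C/km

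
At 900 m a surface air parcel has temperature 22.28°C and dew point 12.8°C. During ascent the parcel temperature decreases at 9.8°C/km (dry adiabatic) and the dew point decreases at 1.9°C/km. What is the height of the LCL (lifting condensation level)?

T and T_d converge at 9.8 − 1.9 = 7.9°C per km
Height above start = (22.28 − 12.8) / 7.9 = 1.2 km
LCL altitude = 900 m + 1200 m = 2100 m

2100 m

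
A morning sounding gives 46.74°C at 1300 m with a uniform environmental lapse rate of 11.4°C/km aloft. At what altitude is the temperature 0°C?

5400 m

Height above start = (46.74 − 0) / 11.4 = 4.1 km
Altitude = 1300 m + 4100 m = 5400 m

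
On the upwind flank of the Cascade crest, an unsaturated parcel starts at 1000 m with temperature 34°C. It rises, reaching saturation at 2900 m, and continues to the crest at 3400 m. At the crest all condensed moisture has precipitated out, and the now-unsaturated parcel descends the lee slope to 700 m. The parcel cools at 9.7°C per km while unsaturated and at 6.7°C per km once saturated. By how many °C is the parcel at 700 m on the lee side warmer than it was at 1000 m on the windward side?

1000–2900 m, dry: Δz = 1.9 km ⇒ ΔT = -18.43°C; T = 15.57°C
2900–3400 m, saturated: Δz = 0.5 km ⇒ ΔT = -3.35°C; T = 12.22°C
3400–700 m, dry descent: Δz = 2.7 km ⇒ ΔT = +26.19°C; T = 38.41°C
Net change vs windward start: 38.41 − 34 = +4.41°C

+4.41°C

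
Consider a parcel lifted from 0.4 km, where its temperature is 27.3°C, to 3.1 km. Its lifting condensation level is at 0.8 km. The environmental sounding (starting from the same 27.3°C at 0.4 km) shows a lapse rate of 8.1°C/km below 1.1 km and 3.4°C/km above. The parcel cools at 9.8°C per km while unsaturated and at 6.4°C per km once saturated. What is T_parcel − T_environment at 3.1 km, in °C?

Parcel:
  400–800 m, dry: Δz = 0.4 km ⇒ ΔT = -3.92°C; T = 23.38°C
  800–3100 m, saturated: Δz = 2.3 km ⇒ ΔT = -14.72°C; T = 8.66°C
Environment:
  400–1100 m, environment, lower layer: Δz = 0.7 km ⇒ ΔT = -5.67°C; T = 21.63°C
  1100–3100 m, environment, upper layer: Δz = 2 km ⇒ ΔT = -6.8°C; T = 14.83°C
T_parcel − T_env = 8.66 − 14.83 = -6.17°C

-6.17°C (parcel cooler than environment)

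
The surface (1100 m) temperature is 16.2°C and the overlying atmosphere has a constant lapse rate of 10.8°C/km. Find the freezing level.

2600 m

Height above start = (16.2 − 0) / 10.8 = 1.5 km
Altitude = 1100 m + 1500 m = 2600 m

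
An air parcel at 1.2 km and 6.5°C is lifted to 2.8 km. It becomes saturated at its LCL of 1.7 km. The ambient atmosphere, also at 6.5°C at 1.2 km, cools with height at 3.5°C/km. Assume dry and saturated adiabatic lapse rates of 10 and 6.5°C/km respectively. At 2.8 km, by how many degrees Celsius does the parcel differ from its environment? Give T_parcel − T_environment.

Parcel:
  1200 → 1700 m (dry, 10°C/km): ΔT = -10 × 0.5 = -5°C → T = 1.5°C
  1700 → 2800 m (saturated, 6.5°C/km): ΔT = -6.5 × 1.1 = -7.15°C → T = -5.65°C
Environment:
  1200 → 2800 m (environment, 3.5°C/km): ΔT = -3.5 × 1.6 = -5.6°C → T = 0.9°C
T_parcel − T_env = -5.65 − 0.9 = -6.55°C

-6.55°C (parcel cooler than environment)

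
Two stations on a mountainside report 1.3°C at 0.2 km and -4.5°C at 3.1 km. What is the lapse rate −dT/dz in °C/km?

Γ = −ΔT/Δz = (1.3 − (-4.5)) / (3100 − 200) m
  = 5.8°C / 2.9 km = 2°C/km

2°C/km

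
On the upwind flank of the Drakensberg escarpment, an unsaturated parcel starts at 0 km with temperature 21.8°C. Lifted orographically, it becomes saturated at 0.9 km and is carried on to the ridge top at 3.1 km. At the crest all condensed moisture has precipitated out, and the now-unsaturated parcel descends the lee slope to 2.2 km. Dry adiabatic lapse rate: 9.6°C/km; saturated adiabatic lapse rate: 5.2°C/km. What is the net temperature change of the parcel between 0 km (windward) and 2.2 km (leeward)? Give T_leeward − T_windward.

Dry to 900 m: -9.6 × 0.9 km = -8.64°C, so T = 13.16°C.
Saturated to 3100 m: -5.2 × 2.2 km = -11.44°C, so T = 1.72°C.
Dry descent to 2200 m: +9.6 × 0.9 km = +8.64°C, so T = 10.36°C.
Net change vs windward start: 10.36 − 21.8 = -11.44°C

-11.44°C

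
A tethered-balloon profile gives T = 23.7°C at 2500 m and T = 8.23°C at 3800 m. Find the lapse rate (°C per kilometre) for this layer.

11.9°C/km

Γ = −ΔT/Δz = (23.7 − 8.23) / (3800 − 2500) m
  = 15.47°C / 1.3 km = 11.9°C/km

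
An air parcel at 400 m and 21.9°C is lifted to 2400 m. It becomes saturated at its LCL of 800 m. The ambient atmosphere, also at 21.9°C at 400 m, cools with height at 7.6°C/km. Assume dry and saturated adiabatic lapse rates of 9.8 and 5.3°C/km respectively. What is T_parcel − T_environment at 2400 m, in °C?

Parcel:
  Dry to 800 m: -9.8 × 0.4 km = -3.92°C, so T = 17.98°C.
  Saturated to 2400 m: -5.3 × 1.6 km = -8.48°C, so T = 9.5°C.
Environment:
  Environment to 2400 m: -7.6 × 2 km = -15.2°C, so T = 6.7°C.
T_parcel − T_env = 9.5 − 6.7 = +2.8°C

+2.8°C (parcel warmer than environment)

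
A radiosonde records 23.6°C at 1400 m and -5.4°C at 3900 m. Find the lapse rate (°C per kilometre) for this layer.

Γ = −ΔT/Δz = (23.6 − (-5.4)) / (3900 − 1400) m
  = 29°C / 2.5 km = 11.6°C/km

11.6°C/km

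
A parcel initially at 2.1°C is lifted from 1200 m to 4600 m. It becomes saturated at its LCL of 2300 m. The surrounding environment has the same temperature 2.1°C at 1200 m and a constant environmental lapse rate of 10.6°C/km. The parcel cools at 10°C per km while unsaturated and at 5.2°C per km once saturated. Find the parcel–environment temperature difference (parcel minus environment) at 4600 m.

+13.08°C (parcel warmer than environment)

Parcel:
  From 1200 m to 2300 m (dry): cools by 10 × 1.1 = 11°C, giving -8.9°C.
  From 2300 m to 4600 m (saturated): cools by 5.2 × 2.3 = 11.96°C, giving -20.86°C.
Environment:
  From 1200 m to 4600 m (environment): cools by 10.6 × 3.4 = 36.04°C, giving -33.94°C.
T_parcel − T_env = -20.86 − (-33.94) = +13.08°C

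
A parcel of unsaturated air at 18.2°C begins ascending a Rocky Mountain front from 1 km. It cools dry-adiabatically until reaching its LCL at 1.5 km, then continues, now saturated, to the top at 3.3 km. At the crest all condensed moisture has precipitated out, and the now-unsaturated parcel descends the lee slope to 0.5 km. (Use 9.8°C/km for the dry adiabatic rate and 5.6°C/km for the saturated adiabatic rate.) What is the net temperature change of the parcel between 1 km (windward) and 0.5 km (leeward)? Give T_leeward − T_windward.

+12.46°C

Dry to 1500 m: -9.8 × 0.5 km = -4.9°C, so T = 13.3°C.
Saturated to 3300 m: -5.6 × 1.8 km = -10.08°C, so T = 3.22°C.
Dry descent to 500 m: +9.8 × 2.8 km = +27.44°C, so T = 30.66°C.
Net change vs windward start: 30.66 − 18.2 = +12.46°C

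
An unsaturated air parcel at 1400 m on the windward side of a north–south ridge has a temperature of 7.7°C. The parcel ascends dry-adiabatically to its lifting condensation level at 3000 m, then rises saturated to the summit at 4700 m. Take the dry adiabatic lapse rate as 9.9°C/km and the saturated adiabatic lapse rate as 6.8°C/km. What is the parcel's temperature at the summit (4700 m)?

1400–3000 m, dry: Δz = 1.6 km ⇒ ΔT = -15.84°C; T = -8.14°C
3000–4700 m, saturated: Δz = 1.7 km ⇒ ΔT = -11.56°C; T = -19.7°C

-19.7°C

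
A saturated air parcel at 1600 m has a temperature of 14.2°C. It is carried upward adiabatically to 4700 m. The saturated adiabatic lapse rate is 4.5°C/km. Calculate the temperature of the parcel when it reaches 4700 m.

0.25°C

From 1600 m to 4700 m (saturated adiabatic): cools by 4.5 × 3.1 = 13.95°C, giving 0.25°C.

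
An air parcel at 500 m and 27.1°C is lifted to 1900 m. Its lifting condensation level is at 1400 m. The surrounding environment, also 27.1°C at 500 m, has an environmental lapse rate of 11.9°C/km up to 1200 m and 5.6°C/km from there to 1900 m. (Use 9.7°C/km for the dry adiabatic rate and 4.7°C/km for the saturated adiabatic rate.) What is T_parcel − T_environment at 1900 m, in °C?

+1.17°C (parcel warmer than environment)

Parcel:
  From 500 m to 1400 m (dry): cools by 9.7 × 0.9 = 8.73°C, giving 18.37°C.
  From 1400 m to 1900 m (saturated): cools by 4.7 × 0.5 = 2.35°C, giving 16.02°C.
Environment:
  From 500 m to 1200 m (environment, lower layer): cools by 11.9 × 0.7 = 8.33°C, giving 18.77°C.
  From 1200 m to 1900 m (environment, upper layer): cools by 5.6 × 0.7 = 3.92°C, giving 14.85°C.
T_parcel − T_env = 16.02 − 14.85 = +1.17°C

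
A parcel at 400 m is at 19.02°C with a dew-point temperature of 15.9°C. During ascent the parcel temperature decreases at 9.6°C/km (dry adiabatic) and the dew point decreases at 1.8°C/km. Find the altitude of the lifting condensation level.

800 m

T and T_d converge at 9.6 − 1.8 = 7.8°C per km
Height above start = (19.02 − 15.9) / 7.8 = 0.4 km
LCL altitude = 400 m + 400 m = 800 m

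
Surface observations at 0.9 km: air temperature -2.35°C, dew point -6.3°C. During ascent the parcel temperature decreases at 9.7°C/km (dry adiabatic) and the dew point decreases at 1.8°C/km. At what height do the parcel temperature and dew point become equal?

1.4 km

T and T_d converge at 9.7 − 1.8 = 7.9°C per km
Height above start = (-2.35 − (-6.3)) / 7.9 = 0.5 km
LCL altitude = 900 m + 500 m = 1400 m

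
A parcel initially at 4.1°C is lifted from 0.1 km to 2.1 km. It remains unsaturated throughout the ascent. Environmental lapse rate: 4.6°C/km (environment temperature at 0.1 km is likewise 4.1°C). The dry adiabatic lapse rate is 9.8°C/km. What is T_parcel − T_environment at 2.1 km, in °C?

-10.4°C (parcel cooler than environment)

Parcel:
  From 100 m to 2100 m (dry): cools by 9.8 × 2 = 19.6°C, giving -15.5°C.
Environment:
  From 100 m to 2100 m (environment): cools by 4.6 × 2 = 9.2°C, giving -5.1°C.
T_parcel − T_env = -15.5 − (-5.1) = -10.4°C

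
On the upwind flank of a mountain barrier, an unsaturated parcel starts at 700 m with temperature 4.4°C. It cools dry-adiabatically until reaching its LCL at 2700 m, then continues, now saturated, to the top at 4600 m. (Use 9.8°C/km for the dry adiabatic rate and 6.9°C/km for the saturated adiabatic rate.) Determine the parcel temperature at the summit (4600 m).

-28.31°C

From 700 m to 2700 m (dry): cools by 9.8 × 2 = 19.6°C, giving -15.2°C.
From 2700 m to 4600 m (saturated): cools by 6.9 × 1.9 = 13.11°C, giving -28.31°C.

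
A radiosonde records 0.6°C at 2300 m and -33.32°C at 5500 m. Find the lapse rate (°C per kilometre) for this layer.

Γ = −ΔT/Δz = (0.6 − (-33.32)) / (5500 − 2300) m
  = 33.92°C / 3.2 km = 10.6°C/km

10.6°C/km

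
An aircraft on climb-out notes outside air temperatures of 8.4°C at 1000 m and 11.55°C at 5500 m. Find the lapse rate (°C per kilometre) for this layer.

Γ = −ΔT/Δz = (8.4 − 11.55) / (5500 − 1000) m
  = -3.15°C / 4.5 km = -0.7°C/km

-0.7°C/km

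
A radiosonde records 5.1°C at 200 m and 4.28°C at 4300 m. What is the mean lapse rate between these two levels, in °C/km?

Γ = −ΔT/Δz = (5.1 − 4.28) / (4300 − 200) m
  = 0.82°C / 4.1 km = 0.2°C/km

0.2°C/km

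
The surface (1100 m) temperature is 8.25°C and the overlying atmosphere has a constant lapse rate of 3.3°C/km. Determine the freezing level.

Height above start = (8.25 − 0) / 3.3 = 2.5 km
Altitude = 1100 m + 2500 m = 3600 m

3600 m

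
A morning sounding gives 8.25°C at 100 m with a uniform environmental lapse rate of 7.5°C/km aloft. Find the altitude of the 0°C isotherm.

1200 m

Height above start = (8.25 − 0) / 7.5 = 1.1 km
Altitude = 100 m + 1100 m = 1200 m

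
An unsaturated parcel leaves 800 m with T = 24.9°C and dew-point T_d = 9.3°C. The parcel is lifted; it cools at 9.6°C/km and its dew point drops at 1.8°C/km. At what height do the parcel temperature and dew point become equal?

T and T_d converge at 9.6 − 1.8 = 7.8°C per km
Height above start = (24.9 − 9.3) / 7.8 = 2 km
LCL altitude = 800 m + 2000 m = 2800 m

2800 m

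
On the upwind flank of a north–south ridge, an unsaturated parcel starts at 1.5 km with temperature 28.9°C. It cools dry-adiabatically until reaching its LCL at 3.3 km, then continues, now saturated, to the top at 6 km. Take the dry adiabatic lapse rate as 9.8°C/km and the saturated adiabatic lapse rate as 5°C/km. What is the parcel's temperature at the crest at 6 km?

-2.24°C

1500–3300 m, dry: Δz = 1.8 km ⇒ ΔT = -17.64°C; T = 11.26°C
3300–6000 m, saturated: Δz = 2.7 km ⇒ ΔT = -13.5°C; T = -2.24°C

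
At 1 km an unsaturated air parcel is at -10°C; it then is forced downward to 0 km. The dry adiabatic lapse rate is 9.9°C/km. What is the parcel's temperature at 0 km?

From 1000 m to 0 m (dry adiabatic): warms by 9.9 × 1 = 9.9°C, giving -0.1°C.

-0.1°C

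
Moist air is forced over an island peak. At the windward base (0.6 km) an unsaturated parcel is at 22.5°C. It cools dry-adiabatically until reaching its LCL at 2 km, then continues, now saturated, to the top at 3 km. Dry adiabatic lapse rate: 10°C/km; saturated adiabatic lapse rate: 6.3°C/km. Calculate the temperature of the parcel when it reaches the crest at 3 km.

2.2°C

600–2000 m, dry: Δz = 1.4 km ⇒ ΔT = -14°C; T = 8.5°C
2000–3000 m, saturated: Δz = 1 km ⇒ ΔT = -6.3°C; T = 2.2°C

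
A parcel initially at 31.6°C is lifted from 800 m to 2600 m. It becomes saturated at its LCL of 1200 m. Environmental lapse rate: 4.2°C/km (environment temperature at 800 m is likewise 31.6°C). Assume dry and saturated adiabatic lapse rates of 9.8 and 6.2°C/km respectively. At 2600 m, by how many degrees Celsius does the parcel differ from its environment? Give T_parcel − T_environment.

Parcel:
  800–1200 m, dry: Δz = 0.4 km ⇒ ΔT = -3.92°C; T = 27.68°C
  1200–2600 m, saturated: Δz = 1.4 km ⇒ ΔT = -8.68°C; T = 19°C
Environment:
  800–2600 m, environment: Δz = 1.8 km ⇒ ΔT = -7.56°C; T = 24.04°C
T_parcel − T_env = 19 − 24.04 = -5.04°C

-5.04°C (parcel cooler than environment)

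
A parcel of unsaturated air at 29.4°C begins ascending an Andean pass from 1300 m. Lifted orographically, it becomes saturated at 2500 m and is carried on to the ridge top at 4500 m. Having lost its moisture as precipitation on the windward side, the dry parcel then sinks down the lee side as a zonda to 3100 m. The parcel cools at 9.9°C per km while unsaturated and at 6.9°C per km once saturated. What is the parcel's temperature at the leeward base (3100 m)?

Dry to 2500 m: -9.9 × 1.2 km = -11.88°C, so T = 17.52°C.
Saturated to 4500 m: -6.9 × 2 km = -13.8°C, so T = 3.72°C.
Dry descent to 3100 m: +9.9 × 1.4 km = +13.86°C, so T = 17.58°C.

17.58°C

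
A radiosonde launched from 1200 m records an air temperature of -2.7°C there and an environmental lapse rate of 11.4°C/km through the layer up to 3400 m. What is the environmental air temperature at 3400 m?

1200–3400 m, environmental: Δz = 2.2 km ⇒ ΔT = -25.08°C; T = -27.78°C

-27.78°C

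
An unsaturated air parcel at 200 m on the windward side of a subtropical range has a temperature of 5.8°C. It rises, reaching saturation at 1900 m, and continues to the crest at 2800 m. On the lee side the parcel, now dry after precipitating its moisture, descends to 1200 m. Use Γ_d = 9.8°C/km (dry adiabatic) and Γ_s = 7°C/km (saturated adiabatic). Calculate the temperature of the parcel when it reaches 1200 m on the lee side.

From 200 m to 1900 m (dry): cools by 9.8 × 1.7 = 16.66°C, giving -10.86°C.
From 1900 m to 2800 m (saturated): cools by 7 × 0.9 = 6.3°C, giving -17.16°C.
From 2800 m to 1200 m (dry descent): warms by 9.8 × 1.6 = 15.68°C, giving -1.48°C.

-1.48°C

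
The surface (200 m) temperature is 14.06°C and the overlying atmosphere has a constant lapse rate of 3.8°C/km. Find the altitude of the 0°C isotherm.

Height above start = (14.06 − 0) / 3.8 = 3.7 km
Altitude = 200 m + 3700 m = 3900 m

3900 m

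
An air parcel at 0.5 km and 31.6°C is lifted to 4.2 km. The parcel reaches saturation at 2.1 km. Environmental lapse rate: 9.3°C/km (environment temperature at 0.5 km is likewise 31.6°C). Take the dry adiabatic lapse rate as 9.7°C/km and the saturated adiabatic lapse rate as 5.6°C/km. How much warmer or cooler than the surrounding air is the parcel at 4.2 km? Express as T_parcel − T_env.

+7.13°C (parcel warmer than environment)

Parcel:
  From 500 m to 2100 m (dry): cools by 9.7 × 1.6 = 15.52°C, giving 16.08°C.
  From 2100 m to 4200 m (saturated): cools by 5.6 × 2.1 = 11.76°C, giving 4.32°C.
Environment:
  From 500 m to 4200 m (environment): cools by 9.3 × 3.7 = 34.41°C, giving -2.81°C.
T_parcel − T_env = 4.32 − (-2.81) = +7.13°C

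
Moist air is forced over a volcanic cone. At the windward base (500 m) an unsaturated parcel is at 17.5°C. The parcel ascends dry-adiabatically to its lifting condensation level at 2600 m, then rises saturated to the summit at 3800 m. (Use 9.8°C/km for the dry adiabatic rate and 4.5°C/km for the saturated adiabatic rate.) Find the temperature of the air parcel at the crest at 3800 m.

-8.48°C

500–2600 m, dry: Δz = 2.1 km ⇒ ΔT = -20.58°C; T = -3.08°C
2600–3800 m, saturated: Δz = 1.2 km ⇒ ΔT = -5.4°C; T = -8.48°C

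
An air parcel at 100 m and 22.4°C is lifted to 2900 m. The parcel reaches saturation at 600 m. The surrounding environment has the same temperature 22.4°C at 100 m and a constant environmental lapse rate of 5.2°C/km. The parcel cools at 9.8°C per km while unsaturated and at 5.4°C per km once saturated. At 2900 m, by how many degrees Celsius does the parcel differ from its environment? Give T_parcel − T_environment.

-2.76°C (parcel cooler than environment)

Parcel:
  100 → 600 m (dry, 9.8°C/km): ΔT = -9.8 × 0.5 = -4.9°C → T = 17.5°C
  600 → 2900 m (saturated, 5.4°C/km): ΔT = -5.4 × 2.3 = -12.42°C → T = 5.08°C
Environment:
  100 → 2900 m (environment, 5.2°C/km): ΔT = -5.2 × 2.8 = -14.56°C → T = 7.84°C
T_parcel − T_env = 5.08 − 7.84 = -2.76°C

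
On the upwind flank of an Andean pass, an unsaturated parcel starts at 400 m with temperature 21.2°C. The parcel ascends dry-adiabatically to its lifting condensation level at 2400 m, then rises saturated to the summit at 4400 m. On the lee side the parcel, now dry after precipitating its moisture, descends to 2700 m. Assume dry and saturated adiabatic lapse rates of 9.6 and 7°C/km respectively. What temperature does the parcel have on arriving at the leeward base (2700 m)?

4.32°C

400–2400 m, dry: Δz = 2 km ⇒ ΔT = -19.2°C; T = 2°C
2400–4400 m, saturated: Δz = 2 km ⇒ ΔT = -14°C; T = -12°C
4400–2700 m, dry descent: Δz = 1.7 km ⇒ ΔT = +16.32°C; T = 4.32°C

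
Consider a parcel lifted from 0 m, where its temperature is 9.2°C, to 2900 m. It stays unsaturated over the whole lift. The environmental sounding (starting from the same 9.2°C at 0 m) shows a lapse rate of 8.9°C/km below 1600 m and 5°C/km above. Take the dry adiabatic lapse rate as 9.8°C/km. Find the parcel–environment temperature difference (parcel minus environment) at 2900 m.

Parcel:
  From 0 m to 2900 m (dry): cools by 9.8 × 2.9 = 28.42°C, giving -19.22°C.
Environment:
  From 0 m to 1600 m (environment, lower layer): cools by 8.9 × 1.6 = 14.24°C, giving -5.04°C.
  From 1600 m to 2900 m (environment, upper layer): cools by 5 × 1.3 = 6.5°C, giving -11.54°C.
T_parcel − T_env = -19.22 − (-11.54) = -7.68°C

-7.68°C (parcel cooler than environment)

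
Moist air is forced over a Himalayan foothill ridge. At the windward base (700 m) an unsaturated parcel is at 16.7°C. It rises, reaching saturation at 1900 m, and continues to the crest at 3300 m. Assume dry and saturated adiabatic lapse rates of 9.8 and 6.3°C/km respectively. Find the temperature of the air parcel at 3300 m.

-3.88°C

700–1900 m, dry: Δz = 1.2 km ⇒ ΔT = -11.76°C; T = 4.94°C
1900–3300 m, saturated: Δz = 1.4 km ⇒ ΔT = -8.82°C; T = -3.88°C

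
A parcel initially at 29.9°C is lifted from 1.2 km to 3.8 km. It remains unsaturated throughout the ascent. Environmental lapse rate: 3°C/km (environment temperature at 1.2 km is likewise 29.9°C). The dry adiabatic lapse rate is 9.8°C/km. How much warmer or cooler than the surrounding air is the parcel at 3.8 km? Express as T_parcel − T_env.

-17.68°C (parcel cooler than environment)

Parcel:
  From 1200 m to 3800 m (dry): cools by 9.8 × 2.6 = 25.48°C, giving 4.42°C.
Environment:
  From 1200 m to 3800 m (environment): cools by 3 × 2.6 = 7.8°C, giving 22.1°C.
T_parcel − T_env = 4.42 − 22.1 = -17.68°C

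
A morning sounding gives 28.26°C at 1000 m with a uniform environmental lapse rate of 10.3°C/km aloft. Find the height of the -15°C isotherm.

Height above start = (28.26 − (-15)) / 10.3 = 4.2 km
Altitude = 1000 m + 4200 m = 5200 m

5200 m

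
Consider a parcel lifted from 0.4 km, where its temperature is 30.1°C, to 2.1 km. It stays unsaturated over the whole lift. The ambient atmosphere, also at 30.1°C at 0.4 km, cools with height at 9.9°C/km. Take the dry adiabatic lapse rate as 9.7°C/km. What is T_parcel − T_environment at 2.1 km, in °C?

Parcel:
  400–2100 m, dry: Δz = 1.7 km ⇒ ΔT = -16.49°C; T = 13.61°C
Environment:
  400–2100 m, environment: Δz = 1.7 km ⇒ ΔT = -16.83°C; T = 13.27°C
T_parcel − T_env = 13.61 − 13.27 = +0.34°C

+0.34°C (parcel warmer than environment)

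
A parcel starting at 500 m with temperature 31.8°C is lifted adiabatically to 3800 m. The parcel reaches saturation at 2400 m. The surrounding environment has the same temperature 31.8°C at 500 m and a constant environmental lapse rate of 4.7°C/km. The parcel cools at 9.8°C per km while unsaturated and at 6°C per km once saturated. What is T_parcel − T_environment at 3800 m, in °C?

-11.51°C (parcel cooler than environment)

Parcel:
  From 500 m to 2400 m (dry): cools by 9.8 × 1.9 = 18.62°C, giving 13.18°C.
  From 2400 m to 3800 m (saturated): cools by 6 × 1.4 = 8.4°C, giving 4.78°C.
Environment:
  From 500 m to 3800 m (environment): cools by 4.7 × 3.3 = 15.51°C, giving 16.29°C.
T_parcel − T_env = 4.78 − 16.29 = -11.51°C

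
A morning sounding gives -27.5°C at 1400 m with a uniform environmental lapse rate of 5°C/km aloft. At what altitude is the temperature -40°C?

3900 m

Height above start = (-27.5 − (-40)) / 5 = 2.5 km
Altitude = 1400 m + 2500 m = 3900 m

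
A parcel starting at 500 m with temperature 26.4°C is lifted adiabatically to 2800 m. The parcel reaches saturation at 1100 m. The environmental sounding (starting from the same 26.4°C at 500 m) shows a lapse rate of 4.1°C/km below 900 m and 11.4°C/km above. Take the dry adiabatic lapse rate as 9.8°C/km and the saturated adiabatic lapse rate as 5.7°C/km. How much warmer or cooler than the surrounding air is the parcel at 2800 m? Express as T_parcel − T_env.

Parcel:
  500 → 1100 m (dry, 9.8°C/km): ΔT = -9.8 × 0.6 = -5.88°C → T = 20.52°C
  1100 → 2800 m (saturated, 5.7°C/km): ΔT = -5.7 × 1.7 = -9.69°C → T = 10.83°C
Environment:
  500 → 900 m (environment, lower layer, 4.1°C/km): ΔT = -4.1 × 0.4 = -1.64°C → T = 24.76°C
  900 → 2800 m (environment, upper layer, 11.4°C/km): ΔT = -11.4 × 1.9 = -21.66°C → T = 3.1°C
T_parcel − T_env = 10.83 − 3.1 = +7.73°C

+7.73°C (parcel warmer than environment)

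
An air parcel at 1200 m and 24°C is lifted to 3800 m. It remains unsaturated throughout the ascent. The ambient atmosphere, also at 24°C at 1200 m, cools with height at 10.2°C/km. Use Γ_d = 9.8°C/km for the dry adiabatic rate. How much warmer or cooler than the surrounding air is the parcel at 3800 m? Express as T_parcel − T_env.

Parcel:
  From 1200 m to 3800 m (dry): cools by 9.8 × 2.6 = 25.48°C, giving -1.48°C.
Environment:
  From 1200 m to 3800 m (environment): cools by 10.2 × 2.6 = 26.52°C, giving -2.52°C.
T_parcel − T_env = -1.48 − (-2.52) = +1.04°C

+1.04°C (parcel warmer than environment)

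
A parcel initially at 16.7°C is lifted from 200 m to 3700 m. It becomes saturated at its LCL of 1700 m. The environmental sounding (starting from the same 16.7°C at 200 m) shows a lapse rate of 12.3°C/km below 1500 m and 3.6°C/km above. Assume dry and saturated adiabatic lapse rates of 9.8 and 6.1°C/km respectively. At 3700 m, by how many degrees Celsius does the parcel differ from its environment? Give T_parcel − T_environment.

Parcel:
  200–1700 m, dry: Δz = 1.5 km ⇒ ΔT = -14.7°C; T = 2°C
  1700–3700 m, saturated: Δz = 2 km ⇒ ΔT = -12.2°C; T = -10.2°C
Environment:
  200–1500 m, environment, lower layer: Δz = 1.3 km ⇒ ΔT = -15.99°C; T = 0.71°C
  1500–3700 m, environment, upper layer: Δz = 2.2 km ⇒ ΔT = -7.92°C; T = -7.21°C
T_parcel − T_env = -10.2 − (-7.21) = -2.99°C

-2.99°C (parcel cooler than environment)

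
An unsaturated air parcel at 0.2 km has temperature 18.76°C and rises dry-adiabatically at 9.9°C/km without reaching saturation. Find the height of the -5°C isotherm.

Height above start = (18.76 − (-5)) / 9.9 = 2.4 km
Altitude = 200 m + 2400 m = 2600 m

2.6 km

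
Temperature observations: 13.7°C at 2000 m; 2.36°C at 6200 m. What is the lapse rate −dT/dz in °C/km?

2.7°C/km

Γ = −ΔT/Δz = (13.7 − 2.36) / (6200 − 2000) m
  = 11.34°C / 4.2 km = 2.7°C/km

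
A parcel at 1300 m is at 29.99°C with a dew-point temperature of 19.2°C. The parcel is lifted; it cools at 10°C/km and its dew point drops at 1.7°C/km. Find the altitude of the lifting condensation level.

T and T_d converge at 10 − 1.7 = 8.3°C per km
Height above start = (29.99 − 19.2) / 8.3 = 1.3 km
LCL altitude = 1300 m + 1300 m = 2600 m

2600 m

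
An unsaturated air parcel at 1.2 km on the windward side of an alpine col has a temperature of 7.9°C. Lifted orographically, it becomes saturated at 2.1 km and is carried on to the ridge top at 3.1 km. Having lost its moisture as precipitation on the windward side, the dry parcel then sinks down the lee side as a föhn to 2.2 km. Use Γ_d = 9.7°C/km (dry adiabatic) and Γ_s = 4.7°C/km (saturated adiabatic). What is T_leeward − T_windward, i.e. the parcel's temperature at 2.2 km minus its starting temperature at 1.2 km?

1200–2100 m, dry: Δz = 0.9 km ⇒ ΔT = -8.73°C; T = -0.83°C
2100–3100 m, saturated: Δz = 1 km ⇒ ΔT = -4.7°C; T = -5.53°C
3100–2200 m, dry descent: Δz = 0.9 km ⇒ ΔT = +8.73°C; T = 3.2°C
Net change vs windward start: 3.2 − 7.9 = -4.7°C

-4.7°C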